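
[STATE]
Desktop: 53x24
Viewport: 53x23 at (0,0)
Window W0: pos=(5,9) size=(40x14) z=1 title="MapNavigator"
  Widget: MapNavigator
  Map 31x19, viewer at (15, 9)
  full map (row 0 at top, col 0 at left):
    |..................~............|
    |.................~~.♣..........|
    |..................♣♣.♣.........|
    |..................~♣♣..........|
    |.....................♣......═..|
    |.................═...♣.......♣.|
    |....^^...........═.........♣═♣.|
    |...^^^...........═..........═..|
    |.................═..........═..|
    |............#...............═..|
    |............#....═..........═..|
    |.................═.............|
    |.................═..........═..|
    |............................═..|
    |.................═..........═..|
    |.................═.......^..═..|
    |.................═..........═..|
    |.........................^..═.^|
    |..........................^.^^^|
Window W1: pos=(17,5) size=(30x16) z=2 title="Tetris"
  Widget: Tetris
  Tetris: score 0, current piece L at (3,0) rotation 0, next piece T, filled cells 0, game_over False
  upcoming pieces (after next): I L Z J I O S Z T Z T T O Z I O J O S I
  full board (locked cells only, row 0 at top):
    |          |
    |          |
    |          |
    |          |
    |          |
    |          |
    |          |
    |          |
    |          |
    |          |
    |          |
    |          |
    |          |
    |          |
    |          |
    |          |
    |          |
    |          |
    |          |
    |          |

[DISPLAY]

                                                     
                                                     
                                                     
                                                     
                                                     
                 ┏━━━━━━━━━━━━━━━━━━━━━━━━━━━━┓      
                 ┃ Tetris                     ┃      
                 ┠────────────────────────────┨      
                 ┃          │Next:            ┃      
     ┏━━━━━━━━━━━┃          │ ▒               ┃      
     ┃ MapNavigat┃          │▒▒▒              ┃      
     ┠───────────┃          │                 ┃      
     ┃    .......┃          │                 ┃      
     ┃    .......┃          │                 ┃      
     ┃    ....^^.┃          │Score:           ┃      
     ┃    ...^^^.┃          │0                ┃      
     ┃    .......┃          │                 ┃      
     ┃    .......┃          │                 ┃      
     ┃    .......┃          │                 ┃      
     ┃    .......┃          │                 ┃      
     ┃    .......┗━━━━━━━━━━━━━━━━━━━━━━━━━━━━┛      
     ┃    ............................═..   ┃        
     ┗━━━━━━━━━━━━━━━━━━━━━━━━━━━━━━━━━━━━━━┛        


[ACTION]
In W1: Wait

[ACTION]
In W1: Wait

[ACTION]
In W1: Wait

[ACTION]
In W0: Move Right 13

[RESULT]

                                                     
                                                     
                                                     
                                                     
                                                     
                 ┏━━━━━━━━━━━━━━━━━━━━━━━━━━━━┓      
                 ┃ Tetris                     ┃      
                 ┠────────────────────────────┨      
                 ┃          │Next:            ┃      
     ┏━━━━━━━━━━━┃          │ ▒               ┃      
     ┃ MapNavigat┃          │▒▒▒              ┃      
     ┠───────────┃          │                 ┃      
     ┃...........┃          │                 ┃      
     ┃........═..┃          │                 ┃      
     ┃........═..┃          │Score:           ┃      
     ┃........═..┃          │0                ┃      
     ┃........═..┃          │                 ┃      
     ┃...#.......┃          │                 ┃      
     ┃...#....═..┃          │                 ┃      
     ┃........═..┃          │                 ┃      
     ┃........═..┗━━━━━━━━━━━━━━━━━━━━━━━━━━━━┛      
     ┃...................═..                ┃        
     ┗━━━━━━━━━━━━━━━━━━━━━━━━━━━━━━━━━━━━━━┛        


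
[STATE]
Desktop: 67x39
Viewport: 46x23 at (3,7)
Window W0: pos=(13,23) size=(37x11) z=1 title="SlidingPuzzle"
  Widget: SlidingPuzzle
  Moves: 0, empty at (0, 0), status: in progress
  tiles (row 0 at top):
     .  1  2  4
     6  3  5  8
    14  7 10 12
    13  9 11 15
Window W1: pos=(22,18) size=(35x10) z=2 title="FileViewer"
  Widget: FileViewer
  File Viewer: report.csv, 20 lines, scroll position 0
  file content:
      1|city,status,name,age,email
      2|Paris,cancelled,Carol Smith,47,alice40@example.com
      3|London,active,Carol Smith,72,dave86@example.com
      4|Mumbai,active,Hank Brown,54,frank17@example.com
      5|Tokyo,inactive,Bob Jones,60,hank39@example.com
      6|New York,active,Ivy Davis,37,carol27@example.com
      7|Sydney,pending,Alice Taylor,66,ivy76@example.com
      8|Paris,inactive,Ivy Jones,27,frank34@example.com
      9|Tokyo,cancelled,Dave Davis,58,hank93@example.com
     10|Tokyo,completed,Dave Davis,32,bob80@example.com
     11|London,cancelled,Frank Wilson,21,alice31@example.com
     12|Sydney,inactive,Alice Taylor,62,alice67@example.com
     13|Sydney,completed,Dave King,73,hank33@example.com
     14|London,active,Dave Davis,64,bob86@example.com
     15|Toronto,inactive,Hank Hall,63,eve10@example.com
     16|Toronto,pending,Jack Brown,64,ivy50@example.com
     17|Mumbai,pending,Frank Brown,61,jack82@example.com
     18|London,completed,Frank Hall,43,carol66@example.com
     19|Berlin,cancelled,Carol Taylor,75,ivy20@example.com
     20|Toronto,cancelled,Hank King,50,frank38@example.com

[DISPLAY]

                                              
                                              
                                              
                                              
                                              
                                              
                                              
                                              
                                              
                                              
                                              
                   ┏━━━━━━━━━━━━━━━━━━━━━━━━━━
                   ┃ FileViewer               
                   ┠──────────────────────────
                   ┃city,status,name,age,email
                   ┃Paris,cancelled,Carol Smit
          ┏━━━━━━━━┃London,active,Carol Smith,
          ┃ Sliding┃Mumbai,active,Hank Brown,5
          ┠────────┃Tokyo,inactive,Bob Jones,6
          ┃┌────┬──┃New York,active,Ivy Davis,
          ┃│    │  ┗━━━━━━━━━━━━━━━━━━━━━━━━━━
          ┃├────┼────┼────┼────┤              
          ┃│  6 │  3 │  5 │  8 │              


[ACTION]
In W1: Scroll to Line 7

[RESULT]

                                              
                                              
                                              
                                              
                                              
                                              
                                              
                                              
                                              
                                              
                                              
                   ┏━━━━━━━━━━━━━━━━━━━━━━━━━━
                   ┃ FileViewer               
                   ┠──────────────────────────
                   ┃Sydney,pending,Alice Taylo
                   ┃Paris,inactive,Ivy Jones,2
          ┏━━━━━━━━┃Tokyo,cancelled,Dave Davis
          ┃ Sliding┃Tokyo,completed,Dave Davis
          ┠────────┃London,cancelled,Frank Wil
          ┃┌────┬──┃Sydney,inactive,Alice Tayl
          ┃│    │  ┗━━━━━━━━━━━━━━━━━━━━━━━━━━
          ┃├────┼────┼────┼────┤              
          ┃│  6 │  3 │  5 │  8 │              


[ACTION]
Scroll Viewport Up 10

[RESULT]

                                              
                                              
                                              
                                              
                                              
                                              
                                              
                                              
                                              
                                              
                                              
                                              
                                              
                                              
                                              
                                              
                                              
                                              
                   ┏━━━━━━━━━━━━━━━━━━━━━━━━━━
                   ┃ FileViewer               
                   ┠──────────────────────────
                   ┃Sydney,pending,Alice Taylo
                   ┃Paris,inactive,Ivy Jones,2


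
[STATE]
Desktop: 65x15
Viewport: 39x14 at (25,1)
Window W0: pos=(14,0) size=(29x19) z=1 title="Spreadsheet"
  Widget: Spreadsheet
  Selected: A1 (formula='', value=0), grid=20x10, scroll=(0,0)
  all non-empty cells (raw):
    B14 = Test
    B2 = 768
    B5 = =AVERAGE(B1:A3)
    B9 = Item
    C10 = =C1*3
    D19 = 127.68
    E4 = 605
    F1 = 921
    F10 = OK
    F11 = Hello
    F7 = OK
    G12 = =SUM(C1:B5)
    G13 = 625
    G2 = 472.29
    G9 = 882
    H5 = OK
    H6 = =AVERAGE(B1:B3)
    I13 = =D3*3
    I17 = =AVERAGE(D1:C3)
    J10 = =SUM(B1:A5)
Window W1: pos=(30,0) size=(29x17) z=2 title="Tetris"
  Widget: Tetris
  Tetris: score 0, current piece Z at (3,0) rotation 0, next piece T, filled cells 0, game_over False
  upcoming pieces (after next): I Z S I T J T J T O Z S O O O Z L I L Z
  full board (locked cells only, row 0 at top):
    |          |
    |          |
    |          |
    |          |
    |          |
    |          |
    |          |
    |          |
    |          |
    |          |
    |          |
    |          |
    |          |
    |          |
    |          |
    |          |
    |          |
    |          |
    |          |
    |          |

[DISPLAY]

et   ┃ Tetris                    ┃     
─────┠───────────────────────────┨     
     ┃          │Next:           ┃     
     ┃          │ ▒              ┃     
-----┃          │▒▒▒             ┃     
0]   ┃          │                ┃     
 0   ┃          │                ┃     
 0   ┃          │                ┃     
 0   ┃          │Score:          ┃     
 0   ┃          │0               ┃     
 0   ┃          │                ┃     
 0   ┃          │                ┃     
 0   ┃          │                ┃     
 0Ite┃          │                ┃     


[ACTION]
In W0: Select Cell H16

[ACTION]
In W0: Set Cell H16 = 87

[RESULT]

et   ┃ Tetris                    ┃     
─────┠───────────────────────────┨     
     ┃          │Next:           ┃     
     ┃          │ ▒              ┃     
-----┃          │▒▒▒             ┃     
 0   ┃          │                ┃     
 0   ┃          │                ┃     
 0   ┃          │                ┃     
 0   ┃          │Score:          ┃     
 0   ┃          │0               ┃     
 0   ┃          │                ┃     
 0   ┃          │                ┃     
 0   ┃          │                ┃     
 0Ite┃          │                ┃     


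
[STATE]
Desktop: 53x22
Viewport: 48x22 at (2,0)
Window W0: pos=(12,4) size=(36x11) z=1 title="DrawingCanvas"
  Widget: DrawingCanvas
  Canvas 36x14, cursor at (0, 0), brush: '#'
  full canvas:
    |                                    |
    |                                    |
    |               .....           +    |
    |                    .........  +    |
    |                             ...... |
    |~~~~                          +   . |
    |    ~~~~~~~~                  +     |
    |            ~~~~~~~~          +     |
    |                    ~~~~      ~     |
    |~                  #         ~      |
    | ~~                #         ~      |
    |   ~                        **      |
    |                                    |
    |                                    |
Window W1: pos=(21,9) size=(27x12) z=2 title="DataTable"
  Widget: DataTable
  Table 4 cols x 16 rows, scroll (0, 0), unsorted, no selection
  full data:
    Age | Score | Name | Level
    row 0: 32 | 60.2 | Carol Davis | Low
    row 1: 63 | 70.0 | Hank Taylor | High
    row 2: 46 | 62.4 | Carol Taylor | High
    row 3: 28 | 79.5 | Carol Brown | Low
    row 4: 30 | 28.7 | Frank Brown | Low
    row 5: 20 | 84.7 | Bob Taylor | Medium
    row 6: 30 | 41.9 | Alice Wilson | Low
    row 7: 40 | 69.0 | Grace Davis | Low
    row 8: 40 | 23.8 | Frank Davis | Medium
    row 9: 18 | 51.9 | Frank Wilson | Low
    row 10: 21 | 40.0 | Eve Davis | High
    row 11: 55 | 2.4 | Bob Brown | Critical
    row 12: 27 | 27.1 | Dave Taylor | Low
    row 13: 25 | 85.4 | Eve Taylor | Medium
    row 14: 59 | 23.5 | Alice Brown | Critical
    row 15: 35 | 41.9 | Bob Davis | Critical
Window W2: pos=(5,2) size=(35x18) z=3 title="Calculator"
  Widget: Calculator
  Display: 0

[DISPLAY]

                                                
                                                
   ┏━━━━━━━━━━━━━━━━━━━━━━━━━━━━━━━━━┓          
   ┃ Calculator                      ┃          
   ┠─────────────────────────────────┨━━━━━━━┓  
   ┃                                0┃       ┃  
   ┃┌───┬───┬───┬───┐                ┃───────┨  
   ┃│ 7 │ 8 │ 9 │ ÷ │                ┃       ┃  
   ┃├───┼───┼───┼───┤                ┃       ┃  
   ┃│ 4 │ 5 │ 6 │ × │                ┃━━━━━━━┓  
   ┃├───┼───┼───┼───┤                ┃       ┃  
   ┃│ 1 │ 2 │ 3 │ - │                ┃───────┨  
   ┃├───┼───┼───┼───┤                ┃    │Le┃  
   ┃│ 0 │ . │ = │ + │                ┃────┼──┃  
   ┃├───┼───┼───┼───┤                ┃vis │Lo┃  
   ┃│ C │ MC│ MR│ M+│                ┃lor │Hi┃  
   ┃└───┴───┴───┴───┘                ┃ylor│Hi┃  
   ┃                                 ┃own │Lo┃  
   ┃                                 ┃own │Lo┃  
   ┗━━━━━━━━━━━━━━━━━━━━━━━━━━━━━━━━━┛or  │Me┃  
                   ┗━━━━━━━━━━━━━━━━━━━━━━━━━┛  
                                                


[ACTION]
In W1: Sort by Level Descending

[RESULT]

                                                
                                                
   ┏━━━━━━━━━━━━━━━━━━━━━━━━━━━━━━━━━┓          
   ┃ Calculator                      ┃          
   ┠─────────────────────────────────┨━━━━━━━┓  
   ┃                                0┃       ┃  
   ┃┌───┬───┬───┬───┐                ┃───────┨  
   ┃│ 7 │ 8 │ 9 │ ÷ │                ┃       ┃  
   ┃├───┼───┼───┼───┤                ┃       ┃  
   ┃│ 4 │ 5 │ 6 │ × │                ┃━━━━━━━┓  
   ┃├───┼───┼───┼───┤                ┃       ┃  
   ┃│ 1 │ 2 │ 3 │ - │                ┃───────┨  
   ┃├───┼───┼───┼───┤                ┃    │Le┃  
   ┃│ 0 │ . │ = │ + │                ┃────┼──┃  
   ┃├───┼───┼───┼───┤                ┃or  │Me┃  
   ┃│ C │ MC│ MR│ M+│                ┃vis │Me┃  
   ┃└───┴───┴───┴───┘                ┃or  │Me┃  
   ┃                                 ┃vis │Lo┃  
   ┃                                 ┃own │Lo┃  
   ┗━━━━━━━━━━━━━━━━━━━━━━━━━━━━━━━━━┛own │Lo┃  
                   ┗━━━━━━━━━━━━━━━━━━━━━━━━━┛  
                                                


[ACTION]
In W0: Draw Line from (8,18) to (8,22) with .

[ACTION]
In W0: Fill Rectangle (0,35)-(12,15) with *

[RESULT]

                                                
                                                
   ┏━━━━━━━━━━━━━━━━━━━━━━━━━━━━━━━━━┓          
   ┃ Calculator                      ┃          
   ┠─────────────────────────────────┨━━━━━━━┓  
   ┃                                0┃       ┃  
   ┃┌───┬───┬───┬───┐                ┃───────┨  
   ┃│ 7 │ 8 │ 9 │ ÷ │                ┃*******┃  
   ┃├───┼───┼───┼───┤                ┃*******┃  
   ┃│ 4 │ 5 │ 6 │ × │                ┃━━━━━━━┓  
   ┃├───┼───┼───┼───┤                ┃       ┃  
   ┃│ 1 │ 2 │ 3 │ - │                ┃───────┨  
   ┃├───┼───┼───┼───┤                ┃    │Le┃  
   ┃│ 0 │ . │ = │ + │                ┃────┼──┃  
   ┃├───┼───┼───┼───┤                ┃or  │Me┃  
   ┃│ C │ MC│ MR│ M+│                ┃vis │Me┃  
   ┃└───┴───┴───┴───┘                ┃or  │Me┃  
   ┃                                 ┃vis │Lo┃  
   ┃                                 ┃own │Lo┃  
   ┗━━━━━━━━━━━━━━━━━━━━━━━━━━━━━━━━━┛own │Lo┃  
                   ┗━━━━━━━━━━━━━━━━━━━━━━━━━┛  
                                                


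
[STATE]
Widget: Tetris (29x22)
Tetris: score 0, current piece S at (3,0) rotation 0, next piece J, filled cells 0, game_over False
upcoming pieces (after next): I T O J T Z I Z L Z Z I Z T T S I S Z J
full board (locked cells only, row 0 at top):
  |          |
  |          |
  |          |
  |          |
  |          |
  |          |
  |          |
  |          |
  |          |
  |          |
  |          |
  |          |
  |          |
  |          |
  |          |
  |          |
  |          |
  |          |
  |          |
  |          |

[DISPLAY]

    ░░    │Next:             
   ░░     │█                 
          │███               
          │                  
          │                  
          │                  
          │Score:            
          │0                 
          │                  
          │                  
          │                  
          │                  
          │                  
          │                  
          │                  
          │                  
          │                  
          │                  
          │                  
          │                  
          │                  
          │                  


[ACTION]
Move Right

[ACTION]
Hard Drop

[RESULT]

   █      │Next:             
   ███    │████              
          │                  
          │                  
          │                  
          │                  
          │Score:            
          │0                 
          │                  
          │                  
          │                  
          │                  
          │                  
          │                  
          │                  
          │                  
          │                  
          │                  
     ░░   │                  
    ░░    │                  
          │                  
          │                  


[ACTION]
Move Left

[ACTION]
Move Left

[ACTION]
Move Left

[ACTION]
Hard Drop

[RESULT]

   ████   │Next:             
          │ ▒                
          │▒▒▒               
          │                  
          │                  
          │                  
          │Score:            
          │0                 
          │                  
          │                  
          │                  
          │                  
          │                  
          │                  
          │                  
          │                  
          │                  
          │                  
█    ░░   │                  
███ ░░    │                  
          │                  
          │                  


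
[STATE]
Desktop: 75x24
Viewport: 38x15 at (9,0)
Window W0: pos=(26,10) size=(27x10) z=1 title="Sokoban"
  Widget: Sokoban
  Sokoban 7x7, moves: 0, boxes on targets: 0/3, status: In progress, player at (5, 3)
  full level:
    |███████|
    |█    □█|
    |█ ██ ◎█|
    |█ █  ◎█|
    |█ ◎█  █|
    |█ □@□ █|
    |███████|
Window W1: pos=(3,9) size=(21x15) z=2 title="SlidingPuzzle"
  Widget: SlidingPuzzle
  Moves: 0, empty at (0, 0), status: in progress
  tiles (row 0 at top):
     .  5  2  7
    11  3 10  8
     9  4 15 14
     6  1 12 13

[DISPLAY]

                                      
                                      
                                      
                                      
                                      
                                      
                                      
                                      
                                      
━━━━━━━━━━━━━━┓                       
ingPuzzle     ┃  ┏━━━━━━━━━━━━━━━━━━━━
──────────────┨  ┃ Sokoban            
┬────┬────┬───┃  ┠────────────────────
│  5 │  2 │  7┃  ┃███████             
┼────┼────┼───┃  ┃█    □█             


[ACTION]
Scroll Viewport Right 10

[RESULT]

                                      
                                      
                                      
                                      
                                      
                                      
                                      
                                      
                                      
━━━━┓                                 
    ┃  ┏━━━━━━━━━━━━━━━━━━━━━━━━━┓    
────┨  ┃ Sokoban                 ┃    
┬───┃  ┠─────────────────────────┨    
│  7┃  ┃███████                  ┃    
┼───┃  ┃█    □█                  ┃    


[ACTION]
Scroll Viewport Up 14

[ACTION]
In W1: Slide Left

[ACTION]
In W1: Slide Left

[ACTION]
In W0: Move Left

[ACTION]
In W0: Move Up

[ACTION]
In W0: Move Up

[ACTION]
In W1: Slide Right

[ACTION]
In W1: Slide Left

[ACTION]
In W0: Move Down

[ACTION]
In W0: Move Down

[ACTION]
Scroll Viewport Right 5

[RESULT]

                                      
                                      
                                      
                                      
                                      
                                      
                                      
                                      
                                      
                                      
  ┏━━━━━━━━━━━━━━━━━━━━━━━━━┓         
  ┃ Sokoban                 ┃         
  ┠─────────────────────────┨         
  ┃███████                  ┃         
  ┃█    □█                  ┃         


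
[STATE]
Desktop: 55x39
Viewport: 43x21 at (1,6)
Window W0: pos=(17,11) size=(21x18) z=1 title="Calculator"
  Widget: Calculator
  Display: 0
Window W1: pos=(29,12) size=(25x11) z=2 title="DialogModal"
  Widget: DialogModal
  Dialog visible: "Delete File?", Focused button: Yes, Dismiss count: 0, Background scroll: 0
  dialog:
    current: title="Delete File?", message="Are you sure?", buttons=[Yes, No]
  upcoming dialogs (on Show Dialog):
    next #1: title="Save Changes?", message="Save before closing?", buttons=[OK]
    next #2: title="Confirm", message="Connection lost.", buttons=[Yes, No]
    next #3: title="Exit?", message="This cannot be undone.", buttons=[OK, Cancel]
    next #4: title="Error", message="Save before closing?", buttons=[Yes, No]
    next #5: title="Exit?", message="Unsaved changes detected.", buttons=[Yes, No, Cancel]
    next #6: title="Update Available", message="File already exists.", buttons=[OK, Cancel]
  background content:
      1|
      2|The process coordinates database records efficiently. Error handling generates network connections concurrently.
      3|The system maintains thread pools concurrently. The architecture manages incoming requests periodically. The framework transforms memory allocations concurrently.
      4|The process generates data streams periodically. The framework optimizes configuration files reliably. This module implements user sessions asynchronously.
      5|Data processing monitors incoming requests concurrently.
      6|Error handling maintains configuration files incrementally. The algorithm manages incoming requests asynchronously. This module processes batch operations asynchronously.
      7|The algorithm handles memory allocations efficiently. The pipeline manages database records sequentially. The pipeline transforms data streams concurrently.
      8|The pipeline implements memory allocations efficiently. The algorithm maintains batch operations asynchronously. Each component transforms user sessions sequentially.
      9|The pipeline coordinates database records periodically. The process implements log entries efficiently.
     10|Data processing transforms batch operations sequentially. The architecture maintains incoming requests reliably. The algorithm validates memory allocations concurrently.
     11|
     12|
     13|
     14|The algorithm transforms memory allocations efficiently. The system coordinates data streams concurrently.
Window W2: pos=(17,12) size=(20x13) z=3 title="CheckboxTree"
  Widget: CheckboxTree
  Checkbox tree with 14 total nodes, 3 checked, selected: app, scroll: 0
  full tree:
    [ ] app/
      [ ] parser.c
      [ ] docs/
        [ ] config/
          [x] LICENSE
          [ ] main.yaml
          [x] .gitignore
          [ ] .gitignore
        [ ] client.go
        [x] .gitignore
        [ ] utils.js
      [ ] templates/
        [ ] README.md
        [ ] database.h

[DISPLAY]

                                           
                                           
                                           
                                           
                                           
                ┏━━━━━━━━━━━━━━━━━━━┓      
                ┏━━━━━━━━━━━━━━━━━━┓━━━━━━━
                ┃ CheckboxTree     ┃Modal  
                ┠──────────────────┨───────
                ┃>[-] app/         ┃       
                ┃   [ ] parser.c   ┃───────
                ┃   [-] docs/      ┃elete F
                ┃     [-] config/  ┃e you s
                ┃       [x] LICENSE┃[Yes]  
                ┃       [ ] main.ya┃───────
                ┃       [x] .gitign┃orithm 
                ┃       [ ] .gitign┃━━━━━━━
                ┃     [ ] client.go┃┃      
                ┗━━━━━━━━━━━━━━━━━━┛┃      
                ┃└───┴───┴───┴───┘  ┃      
                ┃                   ┃      


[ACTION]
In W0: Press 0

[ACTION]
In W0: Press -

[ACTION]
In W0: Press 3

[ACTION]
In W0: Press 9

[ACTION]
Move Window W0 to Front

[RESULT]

                                           
                                           
                                           
                                           
                                           
                ┏━━━━━━━━━━━━━━━━━━━┓      
                ┃ Calculator        ┃━━━━━━
                ┠───────────────────┨odal  
                ┃                 39┃──────
                ┃┌───┬───┬───┬───┐  ┃      
                ┃│ 7 │ 8 │ 9 │ ÷ │  ┃──────
                ┃├───┼───┼───┼───┤  ┃lete F
                ┃│ 4 │ 5 │ 6 │ × │  ┃ you s
                ┃├───┼───┼───┼───┤  ┃Yes]  
                ┃│ 1 │ 2 │ 3 │ - │  ┃──────
                ┃├───┼───┼───┼───┤  ┃rithm 
                ┃│ 0 │ . │ = │ + │  ┃━━━━━━
                ┃├───┼───┼───┼───┤  ┃      
                ┃│ C │ MC│ MR│ M+│  ┃      
                ┃└───┴───┴───┴───┘  ┃      
                ┃                   ┃      


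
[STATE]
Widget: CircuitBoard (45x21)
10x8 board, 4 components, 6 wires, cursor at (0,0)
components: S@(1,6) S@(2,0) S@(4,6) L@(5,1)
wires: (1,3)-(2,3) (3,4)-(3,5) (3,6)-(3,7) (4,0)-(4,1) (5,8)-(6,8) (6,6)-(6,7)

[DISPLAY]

   0 1 2 3 4 5 6 7 8 9                       
0  [.]                                       
                                             
1               ·           S                
                │                            
2   S           ·                            
                                             
3                   · ─ ·   · ─ ·            
                                             
4   · ─ ·                   S                
                                             
5       L                           ·        
                                    │        
6                           · ─ ·   ·        
                                             
7                                            
Cursor: (0,0)                                
                                             
                                             
                                             
                                             


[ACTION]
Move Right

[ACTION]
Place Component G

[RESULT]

   0 1 2 3 4 5 6 7 8 9                       
0      [G]                                   
                                             
1               ·           S                
                │                            
2   S           ·                            
                                             
3                   · ─ ·   · ─ ·            
                                             
4   · ─ ·                   S                
                                             
5       L                           ·        
                                    │        
6                           · ─ ·   ·        
                                             
7                                            
Cursor: (0,1)                                
                                             
                                             
                                             
                                             


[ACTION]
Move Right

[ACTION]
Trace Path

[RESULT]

   0 1 2 3 4 5 6 7 8 9                       
0       G  [.]                               
                                             
1               ·           S                
                │                            
2   S           ·                            
                                             
3                   · ─ ·   · ─ ·            
                                             
4   · ─ ·                   S                
                                             
5       L                           ·        
                                    │        
6                           · ─ ·   ·        
                                             
7                                            
Cursor: (0,2)  Trace: No connections         
                                             
                                             
                                             
                                             


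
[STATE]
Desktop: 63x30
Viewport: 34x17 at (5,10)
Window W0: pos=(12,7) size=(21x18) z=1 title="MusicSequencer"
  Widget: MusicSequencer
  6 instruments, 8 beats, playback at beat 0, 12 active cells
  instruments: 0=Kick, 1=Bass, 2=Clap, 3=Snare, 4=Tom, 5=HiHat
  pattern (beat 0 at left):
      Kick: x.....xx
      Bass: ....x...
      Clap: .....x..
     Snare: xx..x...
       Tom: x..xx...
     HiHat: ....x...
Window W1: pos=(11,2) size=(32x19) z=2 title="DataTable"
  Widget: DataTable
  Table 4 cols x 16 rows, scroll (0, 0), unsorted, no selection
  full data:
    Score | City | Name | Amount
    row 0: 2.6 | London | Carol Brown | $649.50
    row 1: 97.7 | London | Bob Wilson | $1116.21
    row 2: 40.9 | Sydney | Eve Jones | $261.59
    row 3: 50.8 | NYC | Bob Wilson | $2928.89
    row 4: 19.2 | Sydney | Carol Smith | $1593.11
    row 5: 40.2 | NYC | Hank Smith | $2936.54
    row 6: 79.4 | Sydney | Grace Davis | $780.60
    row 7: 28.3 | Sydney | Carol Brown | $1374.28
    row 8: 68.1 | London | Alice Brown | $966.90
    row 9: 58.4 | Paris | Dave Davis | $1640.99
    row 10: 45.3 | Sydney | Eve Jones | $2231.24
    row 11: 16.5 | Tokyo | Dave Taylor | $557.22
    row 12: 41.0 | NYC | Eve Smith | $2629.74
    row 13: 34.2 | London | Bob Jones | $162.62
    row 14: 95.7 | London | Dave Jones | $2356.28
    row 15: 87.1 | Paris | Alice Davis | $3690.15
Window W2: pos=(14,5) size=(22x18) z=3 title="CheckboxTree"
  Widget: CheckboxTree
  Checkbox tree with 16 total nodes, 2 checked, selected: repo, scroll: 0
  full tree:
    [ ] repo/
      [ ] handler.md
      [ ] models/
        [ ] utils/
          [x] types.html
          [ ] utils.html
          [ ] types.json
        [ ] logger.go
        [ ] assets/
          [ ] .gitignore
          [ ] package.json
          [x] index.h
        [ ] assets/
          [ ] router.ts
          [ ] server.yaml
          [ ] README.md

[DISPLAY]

      ┃50┃   [-] models/      ┃│$2
      ┃19┃     [-] utils/     ┃│$1
      ┃40┃       [x] types.htm┃│$2
      ┃79┃       [ ] utils.htm┃│$7
      ┃28┃       [ ] types.jso┃│$1
      ┃68┃     [ ] logger.go  ┃│$9
      ┃58┃     [-] assets/    ┃│$1
      ┃45┃       [ ] .gitignor┃│$2
      ┃16┃       [ ] package.j┃│$5
      ┃41┃       [x] index.h  ┃│$2
      ┗━━┃     [ ] assets/    ┃━━━
       ┃ ┃       [ ] router.ts┃   
       ┃ ┗━━━━━━━━━━━━━━━━━━━━┛   
       ┃                   ┃      
       ┗━━━━━━━━━━━━━━━━━━━┛      
                                  
                                  


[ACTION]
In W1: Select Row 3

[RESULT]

      ┃>0┃   [-] models/      ┃│$2
      ┃19┃     [-] utils/     ┃│$1
      ┃40┃       [x] types.htm┃│$2
      ┃79┃       [ ] utils.htm┃│$7
      ┃28┃       [ ] types.jso┃│$1
      ┃68┃     [ ] logger.go  ┃│$9
      ┃58┃     [-] assets/    ┃│$1
      ┃45┃       [ ] .gitignor┃│$2
      ┃16┃       [ ] package.j┃│$5
      ┃41┃       [x] index.h  ┃│$2
      ┗━━┃     [ ] assets/    ┃━━━
       ┃ ┃       [ ] router.ts┃   
       ┃ ┗━━━━━━━━━━━━━━━━━━━━┛   
       ┃                   ┃      
       ┗━━━━━━━━━━━━━━━━━━━┛      
                                  
                                  


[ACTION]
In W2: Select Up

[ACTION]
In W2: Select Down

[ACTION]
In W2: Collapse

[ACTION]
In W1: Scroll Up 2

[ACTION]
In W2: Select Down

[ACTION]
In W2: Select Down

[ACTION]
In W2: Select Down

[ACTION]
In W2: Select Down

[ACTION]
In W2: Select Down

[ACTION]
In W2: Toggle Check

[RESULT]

      ┃>0┃   [-] models/      ┃│$2
      ┃19┃     [-] utils/     ┃│$1
      ┃40┃       [x] types.htm┃│$2
      ┃79┃       [ ] utils.htm┃│$7
      ┃28┃>      [x] types.jso┃│$1
      ┃68┃     [ ] logger.go  ┃│$9
      ┃58┃     [-] assets/    ┃│$1
      ┃45┃       [ ] .gitignor┃│$2
      ┃16┃       [ ] package.j┃│$5
      ┃41┃       [x] index.h  ┃│$2
      ┗━━┃     [ ] assets/    ┃━━━
       ┃ ┃       [ ] router.ts┃   
       ┃ ┗━━━━━━━━━━━━━━━━━━━━┛   
       ┃                   ┃      
       ┗━━━━━━━━━━━━━━━━━━━┛      
                                  
                                  


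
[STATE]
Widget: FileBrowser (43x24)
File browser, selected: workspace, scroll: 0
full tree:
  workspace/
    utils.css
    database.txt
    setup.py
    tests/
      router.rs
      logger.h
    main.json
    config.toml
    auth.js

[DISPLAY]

> [-] workspace/                           
    utils.css                              
    database.txt                           
    setup.py                               
    [+] tests/                             
    main.json                              
    config.toml                            
    auth.js                                
                                           
                                           
                                           
                                           
                                           
                                           
                                           
                                           
                                           
                                           
                                           
                                           
                                           
                                           
                                           
                                           


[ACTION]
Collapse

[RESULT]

> [+] workspace/                           
                                           
                                           
                                           
                                           
                                           
                                           
                                           
                                           
                                           
                                           
                                           
                                           
                                           
                                           
                                           
                                           
                                           
                                           
                                           
                                           
                                           
                                           
                                           


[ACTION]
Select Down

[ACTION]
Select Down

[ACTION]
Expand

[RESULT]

> [-] workspace/                           
    utils.css                              
    database.txt                           
    setup.py                               
    [+] tests/                             
    main.json                              
    config.toml                            
    auth.js                                
                                           
                                           
                                           
                                           
                                           
                                           
                                           
                                           
                                           
                                           
                                           
                                           
                                           
                                           
                                           
                                           


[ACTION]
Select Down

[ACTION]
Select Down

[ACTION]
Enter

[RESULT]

  [-] workspace/                           
    utils.css                              
  > database.txt                           
    setup.py                               
    [+] tests/                             
    main.json                              
    config.toml                            
    auth.js                                
                                           
                                           
                                           
                                           
                                           
                                           
                                           
                                           
                                           
                                           
                                           
                                           
                                           
                                           
                                           
                                           
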